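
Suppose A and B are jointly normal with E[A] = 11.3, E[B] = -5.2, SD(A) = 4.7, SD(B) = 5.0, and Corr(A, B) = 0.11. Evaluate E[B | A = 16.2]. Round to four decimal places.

For a bivariate normal, E[B | A=x] = μ_B + ρ·(σ_B/σ_A)·(x − μ_A).
E[B | A=16.2] = -5.2 + (0.11)·(5.0/4.7)·(16.2 − (11.3)) = -5.2 + (0.11702)·(4.9) = -4.6266.

-4.6266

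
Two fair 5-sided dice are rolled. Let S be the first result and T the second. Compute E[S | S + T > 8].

Outcomes with S + T > 8: (4,5), (5,4), (5,5), each with probability 1/25.
E[S | S + T > 8] = (4 + 5 + 5) / 3 = 14/3.

14/3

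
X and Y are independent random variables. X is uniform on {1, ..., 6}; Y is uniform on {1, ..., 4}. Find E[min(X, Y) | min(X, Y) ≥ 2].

P(min(X, Y) ≥ 2) = 5/8.
Summing min(X,Y)·P(x,y) over outcomes with min(X, Y) ≥ 2 gives 41/24.
E[min(X, Y) | min(X, Y) ≥ 2] = (41/24) / (5/8) = 41/15.

41/15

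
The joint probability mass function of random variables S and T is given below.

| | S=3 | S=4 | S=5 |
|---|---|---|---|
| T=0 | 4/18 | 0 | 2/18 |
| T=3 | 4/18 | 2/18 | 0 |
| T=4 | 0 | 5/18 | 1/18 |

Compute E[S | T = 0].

11/3

P(T = 0) = 1/3.
Σ S·P over the event = 3·(4/18) + 5·(2/18) = 11/9.
E[S | T = 0] = (11/9) / (1/3) = 11/3.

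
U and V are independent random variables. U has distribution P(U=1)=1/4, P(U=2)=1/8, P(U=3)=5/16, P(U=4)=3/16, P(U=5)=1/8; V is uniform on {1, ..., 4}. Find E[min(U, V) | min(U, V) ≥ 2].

97/36

P(min(U, V) ≥ 2) = 9/16.
Summing min(U,V)·P(x,y) over outcomes with min(U, V) ≥ 2 gives 97/64.
E[min(U, V) | min(U, V) ≥ 2] = (97/64) / (9/16) = 97/36.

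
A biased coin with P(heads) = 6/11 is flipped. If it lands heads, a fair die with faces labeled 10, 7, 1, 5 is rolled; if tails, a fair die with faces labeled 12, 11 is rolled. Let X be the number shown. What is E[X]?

92/11

E[X | heads] = (10+7+1+5)/4 = 23/4.
E[X | tails] = (12+11)/2 = 23/2.
By the law of total expectation,
E[X] = (6/11)·(23/4) + (5/11)·(23/2) = 92/11.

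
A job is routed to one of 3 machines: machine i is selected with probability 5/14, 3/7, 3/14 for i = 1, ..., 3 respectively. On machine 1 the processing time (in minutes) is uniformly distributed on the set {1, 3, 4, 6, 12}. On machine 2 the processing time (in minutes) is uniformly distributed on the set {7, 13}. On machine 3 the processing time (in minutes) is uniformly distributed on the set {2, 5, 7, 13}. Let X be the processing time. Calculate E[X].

E[X | machine 1] = (1+3+4+6+12)/5 = 26/5.
E[X | machine 2] = (7+13)/2 = 10.
E[X | machine 3] = (2+5+7+13)/4 = 27/4.
By the law of total expectation,
E[X] = (5/14)·(26/5) + (3/7)·(10) + (3/14)·(27/4) = 425/56.

425/56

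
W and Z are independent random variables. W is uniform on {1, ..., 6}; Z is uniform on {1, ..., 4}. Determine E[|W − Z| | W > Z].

17/7

P(W > Z) = 7/12.
Summing |W−Z|·P(x,y) over outcomes with W > Z gives 17/12.
E[|W − Z| | W > Z] = (17/12) / (7/12) = 17/7.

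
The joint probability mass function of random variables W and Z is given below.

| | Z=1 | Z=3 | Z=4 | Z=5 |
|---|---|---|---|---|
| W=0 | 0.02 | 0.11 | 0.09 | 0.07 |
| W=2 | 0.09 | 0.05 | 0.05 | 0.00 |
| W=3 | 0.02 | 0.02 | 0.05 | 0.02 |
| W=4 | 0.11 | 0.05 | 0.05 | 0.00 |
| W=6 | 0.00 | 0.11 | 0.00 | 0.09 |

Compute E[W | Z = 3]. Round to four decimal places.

P(Z = 3) = 0.34.
Σ W·P over the event = 0·(0.11) + 2·(0.05) + 3·(0.02) + 4·(0.05) + 6·(0.11) = 1.02.
E[W | Z = 3] = (1.02) / (0.34) = 3.0000.

3.0000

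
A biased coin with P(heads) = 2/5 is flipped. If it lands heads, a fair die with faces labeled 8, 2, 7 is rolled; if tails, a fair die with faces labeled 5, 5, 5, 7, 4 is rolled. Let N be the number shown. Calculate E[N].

404/75

E[N | heads] = (8+2+7)/3 = 17/3.
E[N | tails] = (5+5+5+7+4)/5 = 26/5.
E[N] = (2/5)·(17/3) + (3/5)·(26/5) = 404/75.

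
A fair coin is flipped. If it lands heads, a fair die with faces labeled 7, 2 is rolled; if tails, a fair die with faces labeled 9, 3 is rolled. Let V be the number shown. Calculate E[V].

21/4

E[V | heads] = (7+2)/2 = 9/2.
E[V | tails] = (9+3)/2 = 6.
E[V] = (1/2)·(9/2) + (1/2)·(6) = 21/4.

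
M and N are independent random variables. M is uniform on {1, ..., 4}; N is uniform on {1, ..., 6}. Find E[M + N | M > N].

5

Outcomes with M > N: (2,1), (3,1), (3,2), (4,1), (4,2), (4,3), each with probability 1/24.
E[M + N | M > N] = (3 + 4 + 5 + 5 + 6 + 7) / 6 = 5.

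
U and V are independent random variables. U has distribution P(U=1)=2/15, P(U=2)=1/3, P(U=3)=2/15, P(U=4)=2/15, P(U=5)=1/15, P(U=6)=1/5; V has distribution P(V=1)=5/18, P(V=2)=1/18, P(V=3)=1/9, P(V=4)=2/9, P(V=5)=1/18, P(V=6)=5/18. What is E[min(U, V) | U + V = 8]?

5/2

P(U + V = 8) = 4/27.
Summing min(U,V)·P(x,y) over outcomes with U + V = 8 gives 10/27.
E[min(U, V) | U + V = 8] = (10/27) / (4/27) = 5/2.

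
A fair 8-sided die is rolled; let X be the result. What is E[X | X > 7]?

8

Given X > 7, X is equally likely to be any of {8}.
E[X | X > 7] = (8) / 1 = 8.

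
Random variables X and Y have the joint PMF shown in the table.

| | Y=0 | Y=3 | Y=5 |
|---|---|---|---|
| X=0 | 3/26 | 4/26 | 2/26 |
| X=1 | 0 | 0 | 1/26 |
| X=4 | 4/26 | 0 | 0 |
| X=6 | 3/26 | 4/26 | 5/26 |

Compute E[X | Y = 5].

P(Y = 5) = 4/13.
Summing X·P(X=x,Y=y) over the conditioning event gives 31/26.
E[X | Y = 5] = (31/26) / (4/13) = 31/8.

31/8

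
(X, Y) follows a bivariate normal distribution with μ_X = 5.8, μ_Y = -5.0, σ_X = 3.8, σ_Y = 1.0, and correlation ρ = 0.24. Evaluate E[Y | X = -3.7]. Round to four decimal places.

The regression of Y on X has slope ρ·σ_Y/σ_X and passes through (μ_X, μ_Y).
E[Y | X=-3.7] = -5.0 + (0.24)·(1.0/3.8)·(-3.7 − (5.8)) = -5.0 + (0.063158)·(-9.5) = -5.6000.

-5.6000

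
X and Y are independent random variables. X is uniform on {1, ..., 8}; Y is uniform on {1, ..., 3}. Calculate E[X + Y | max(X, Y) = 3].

24/5

Outcomes with max(X, Y) = 3: (1,3), (2,3), (3,1), (3,2), (3,3), each with probability 1/24.
E[X + Y | max(X, Y) = 3] = (4 + 5 + 4 + 5 + 6) / 5 = 24/5.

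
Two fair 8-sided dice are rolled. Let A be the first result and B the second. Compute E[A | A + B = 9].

9/2

Outcomes with A + B = 9: (1,8), (2,7), (3,6), (4,5), (5,4), (6,3), (7,2), (8,1), each with probability 1/64.
E[A | A + B = 9] = (1 + 2 + 3 + 4 + 5 + 6 + 7 + 8) / 8 = 9/2.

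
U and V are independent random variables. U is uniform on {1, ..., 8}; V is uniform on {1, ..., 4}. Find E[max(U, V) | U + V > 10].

P(U + V > 10) = 3/32.
Summing max(U,V)·P(x,y) over outcomes with U + V > 10 gives 23/32.
E[max(U, V) | U + V > 10] = (23/32) / (3/32) = 23/3.

23/3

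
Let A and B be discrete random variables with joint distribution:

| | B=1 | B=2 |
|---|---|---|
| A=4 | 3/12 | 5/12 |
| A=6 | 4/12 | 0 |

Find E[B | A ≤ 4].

13/8

P(A ≤ 4) = 2/3.
Σ B·P over the event = 1·(3/12) + 2·(5/12) = 13/12.
E[B | A ≤ 4] = (13/12) / (2/3) = 13/8.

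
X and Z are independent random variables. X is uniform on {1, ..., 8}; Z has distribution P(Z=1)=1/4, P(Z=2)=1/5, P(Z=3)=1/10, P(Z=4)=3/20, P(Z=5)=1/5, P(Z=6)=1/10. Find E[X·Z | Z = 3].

P(Z = 3) = 1/10.
Summing XZ·P(x,y) over outcomes with Z = 3 gives 27/20.
E[X·Z | Z = 3] = (27/20) / (1/10) = 27/2.

27/2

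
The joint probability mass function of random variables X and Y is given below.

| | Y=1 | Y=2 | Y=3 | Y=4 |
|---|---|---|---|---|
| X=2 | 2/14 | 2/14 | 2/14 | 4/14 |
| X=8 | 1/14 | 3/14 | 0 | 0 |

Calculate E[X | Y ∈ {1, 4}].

P(Y ∈ {1, 4}) = 1/2.
Σ X·P over the event = 2·(2/14) + 2·(4/14) + 8·(1/14) = 10/7.
E[X | Y ∈ {1, 4}] = (10/7) / (1/2) = 20/7.

20/7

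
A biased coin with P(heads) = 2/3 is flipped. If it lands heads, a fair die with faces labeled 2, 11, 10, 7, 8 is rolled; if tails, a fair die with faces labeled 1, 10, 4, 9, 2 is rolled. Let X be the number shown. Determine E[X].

34/5

E[X | heads] = (2+11+10+7+8)/5 = 38/5.
E[X | tails] = (1+10+4+9+2)/5 = 26/5.
By the law of total expectation,
E[X] = (2/3)·(38/5) + (1/3)·(26/5) = 34/5.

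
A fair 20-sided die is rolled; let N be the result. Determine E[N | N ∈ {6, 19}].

25/2

P(N ∈ {6, 19}) = 1/10.
Σ over the event: 6·1/20 + 19·1/20 = 5/4.
E[N | N ∈ {6, 19}] = (5/4) / (1/10) = 25/2.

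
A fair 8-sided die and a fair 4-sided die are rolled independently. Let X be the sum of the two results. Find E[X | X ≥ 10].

P(X ≥ 10) = 3/16.
Σ over the event: 10·3/32 + 11·1/16 + 12·1/32 = 2.
E[X | X ≥ 10] = (2) / (3/16) = 32/3.

32/3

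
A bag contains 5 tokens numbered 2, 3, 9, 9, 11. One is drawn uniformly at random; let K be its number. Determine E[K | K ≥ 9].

29/3

P(K ≥ 9) = 3/5.
Σ over the event: 9·2/5 + 11·1/5 = 29/5.
E[K | K ≥ 9] = (29/5) / (3/5) = 29/3.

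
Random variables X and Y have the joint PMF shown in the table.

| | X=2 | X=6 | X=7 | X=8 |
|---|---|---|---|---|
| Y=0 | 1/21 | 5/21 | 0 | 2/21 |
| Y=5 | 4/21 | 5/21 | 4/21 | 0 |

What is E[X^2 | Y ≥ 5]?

P(Y ≥ 5) = 13/21.
Σ X^2·P over the event = 4·(4/21) + 36·(5/21) + 49·(4/21) = 56/3.
E[X^2 | Y ≥ 5] = (56/3) / (13/21) = 392/13.

392/13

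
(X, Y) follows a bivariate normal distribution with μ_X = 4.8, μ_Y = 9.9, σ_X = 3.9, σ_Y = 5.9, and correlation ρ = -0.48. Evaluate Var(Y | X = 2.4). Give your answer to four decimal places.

26.7898

For a bivariate normal, Var(Y | X=x) = σ_Y²(1 − ρ²).
Var(Y | X=2.4) = (5.9)²·(1 − (-0.48)²) = 34.81·0.7696 = 26.7898.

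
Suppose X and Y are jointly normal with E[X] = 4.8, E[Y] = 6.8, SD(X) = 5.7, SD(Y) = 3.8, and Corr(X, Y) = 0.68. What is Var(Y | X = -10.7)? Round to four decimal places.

7.7629

For a bivariate normal, Var(Y | X=x) = σ_Y²(1 − ρ²).
Var(Y | X=-10.7) = (3.8)²·(1 − (0.68)²) = 14.44·0.5376 = 7.7629.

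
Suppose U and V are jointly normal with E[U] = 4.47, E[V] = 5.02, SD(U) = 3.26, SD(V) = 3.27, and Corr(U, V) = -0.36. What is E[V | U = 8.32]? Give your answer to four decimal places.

3.6297

E[V | U=x] = μ_V + ρ(σ_V/σ_U)(x − μ_U) for jointly normal variables.
E[V | U=8.32] = 5.02 + (-0.36)·(3.27/3.26)·(8.32 − (4.47)) = 5.02 + (-0.361104)·(3.85) = 3.6297.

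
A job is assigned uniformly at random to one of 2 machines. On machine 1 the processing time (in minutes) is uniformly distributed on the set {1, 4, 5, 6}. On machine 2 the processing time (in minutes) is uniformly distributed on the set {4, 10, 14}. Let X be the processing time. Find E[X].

E[X | machine 1] = (1+4+5+6)/4 = 4.
E[X | machine 2] = (4+10+14)/3 = 28/3.
By the law of total expectation,
E[X] = (1/2)·(4) + (1/2)·(28/3) = 20/3.

20/3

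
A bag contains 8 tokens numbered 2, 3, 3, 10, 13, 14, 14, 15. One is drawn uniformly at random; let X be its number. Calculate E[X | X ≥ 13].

14

P(X ≥ 13) = 1/2.
Σ over the event: 13·1/8 + 14·1/4 + 15·1/8 = 7.
E[X | X ≥ 13] = (7) / (1/2) = 14.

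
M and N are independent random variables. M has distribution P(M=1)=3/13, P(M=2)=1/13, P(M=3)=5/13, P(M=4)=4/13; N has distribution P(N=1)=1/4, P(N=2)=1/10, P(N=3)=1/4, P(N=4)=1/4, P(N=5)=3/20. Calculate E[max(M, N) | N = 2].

3

P(N = 2) = 1/10.
Summing max(M,N)·P(x,y) over outcomes with N = 2 gives 3/10.
E[max(M, N) | N = 2] = (3/10) / (1/10) = 3.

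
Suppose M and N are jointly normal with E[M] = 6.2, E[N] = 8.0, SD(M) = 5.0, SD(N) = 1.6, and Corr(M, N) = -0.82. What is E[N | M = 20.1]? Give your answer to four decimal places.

E[N | M=x] = μ_N + ρ(σ_N/σ_M)(x − μ_M) for jointly normal variables.
E[N | M=20.1] = 8.0 + (-0.82)·(1.6/5.0)·(20.1 − (6.2)) = 8.0 + (-0.2624)·(13.9) = 4.3526.

4.3526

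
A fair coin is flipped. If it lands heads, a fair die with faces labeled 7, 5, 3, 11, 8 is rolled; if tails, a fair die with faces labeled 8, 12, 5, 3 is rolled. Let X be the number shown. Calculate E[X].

69/10

E[X | heads] = (7+5+3+11+8)/5 = 34/5.
E[X | tails] = (8+12+5+3)/4 = 7.
By the law of total expectation,
E[X] = (1/2)·(34/5) + (1/2)·(7) = 69/10.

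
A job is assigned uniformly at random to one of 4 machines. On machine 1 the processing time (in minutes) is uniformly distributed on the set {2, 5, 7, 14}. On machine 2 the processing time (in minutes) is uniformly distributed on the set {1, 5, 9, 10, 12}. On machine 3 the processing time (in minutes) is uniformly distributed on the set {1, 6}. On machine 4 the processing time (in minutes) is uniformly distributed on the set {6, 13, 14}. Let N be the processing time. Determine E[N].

E[N | machine 1] = (2+5+7+14)/4 = 7.
E[N | machine 2] = (1+5+9+10+12)/5 = 37/5.
E[N | machine 3] = (1+6)/2 = 7/2.
E[N | machine 4] = (6+13+14)/3 = 11.
E[N] = (1/4)·(7) + (1/4)·(37/5) + (1/4)·(7/2) + (1/4)·(11) = 289/40.

289/40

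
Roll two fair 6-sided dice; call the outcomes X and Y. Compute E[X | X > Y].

14/3

P(X > Y) = 5/12.
Summing X·P(x,y) over outcomes with X > Y gives 35/18.
E[X | X > Y] = (35/18) / (5/12) = 14/3.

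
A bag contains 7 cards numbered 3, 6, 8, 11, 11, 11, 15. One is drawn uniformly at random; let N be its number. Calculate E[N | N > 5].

P(N > 5) = 6/7.
Σ over the event: 6·1/7 + 8·1/7 + 11·3/7 + 15·1/7 = 62/7.
E[N | N > 5] = (62/7) / (6/7) = 31/3.

31/3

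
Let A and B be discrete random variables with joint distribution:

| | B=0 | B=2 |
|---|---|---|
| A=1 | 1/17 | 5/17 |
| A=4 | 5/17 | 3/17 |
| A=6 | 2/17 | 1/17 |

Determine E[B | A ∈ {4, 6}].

8/11

P(A ∈ {4, 6}) = 11/17.
Summing B·P(A=x,B=y) over the conditioning event gives 8/17.
E[B | A ∈ {4, 6}] = (8/17) / (11/17) = 8/11.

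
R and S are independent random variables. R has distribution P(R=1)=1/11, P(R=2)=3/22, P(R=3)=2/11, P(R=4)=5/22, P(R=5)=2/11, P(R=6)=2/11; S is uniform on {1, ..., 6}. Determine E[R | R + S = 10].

P(R + S = 10) = 13/132.
Summing R·P(x,y) over outcomes with R + S = 10 gives 16/33.
E[R | R + S = 10] = (16/33) / (13/132) = 64/13.

64/13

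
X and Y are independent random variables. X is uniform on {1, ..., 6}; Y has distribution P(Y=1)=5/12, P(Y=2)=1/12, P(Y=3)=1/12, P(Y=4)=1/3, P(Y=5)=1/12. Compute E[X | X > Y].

183/41

P(X > Y) = 41/72.
Summing X·P(x,y) over outcomes with X > Y gives 61/24.
E[X | X > Y] = (61/24) / (41/72) = 183/41.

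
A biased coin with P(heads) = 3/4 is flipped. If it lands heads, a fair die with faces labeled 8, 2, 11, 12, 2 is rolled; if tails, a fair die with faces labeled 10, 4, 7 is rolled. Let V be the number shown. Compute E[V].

7

E[V | heads] = (8+2+11+12+2)/5 = 7.
E[V | tails] = (10+4+7)/3 = 7.
E[V] = (3/4)·(7) + (1/4)·(7) = 7.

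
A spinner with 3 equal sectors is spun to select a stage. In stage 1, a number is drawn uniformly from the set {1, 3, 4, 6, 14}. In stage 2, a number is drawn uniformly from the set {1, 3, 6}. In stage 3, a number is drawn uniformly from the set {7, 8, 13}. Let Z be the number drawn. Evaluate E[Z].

274/45

E[Z | stage 1] = (1+3+4+6+14)/5 = 28/5.
E[Z | stage 2] = (1+3+6)/3 = 10/3.
E[Z | stage 3] = (7+8+13)/3 = 28/3.
By the law of total expectation,
E[Z] = (1/3)·(28/5) + (1/3)·(10/3) + (1/3)·(28/3) = 274/45.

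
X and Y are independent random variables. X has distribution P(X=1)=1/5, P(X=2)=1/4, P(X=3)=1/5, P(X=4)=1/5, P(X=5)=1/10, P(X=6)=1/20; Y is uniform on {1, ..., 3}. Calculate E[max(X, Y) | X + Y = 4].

P(X + Y = 4) = 13/60.
Summing max(X,Y)·P(x,y) over outcomes with X + Y = 4 gives 17/30.
E[max(X, Y) | X + Y = 4] = (17/30) / (13/60) = 34/13.

34/13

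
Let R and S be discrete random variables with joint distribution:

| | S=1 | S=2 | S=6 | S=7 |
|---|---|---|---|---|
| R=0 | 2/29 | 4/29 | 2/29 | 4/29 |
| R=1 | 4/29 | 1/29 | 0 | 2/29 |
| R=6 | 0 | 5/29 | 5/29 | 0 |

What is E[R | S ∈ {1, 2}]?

P(S ∈ {1, 2}) = 16/29.
Σ R·P over the event = 0·(2/29) + 0·(4/29) + 1·(4/29) + 1·(1/29) + 6·(5/29) = 35/29.
E[R | S ∈ {1, 2}] = (35/29) / (16/29) = 35/16.

35/16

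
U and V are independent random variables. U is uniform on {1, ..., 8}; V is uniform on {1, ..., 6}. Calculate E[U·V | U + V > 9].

P(U + V > 9) = 5/16.
Summing UV·P(x,y) over outcomes with U + V > 9 gives 455/48.
E[U·V | U + V > 9] = (455/48) / (5/16) = 91/3.

91/3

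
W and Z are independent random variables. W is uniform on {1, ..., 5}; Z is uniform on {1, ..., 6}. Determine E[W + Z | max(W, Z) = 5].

70/9

P(max(W, Z) = 5) = 3/10.
Summing (W+Z)·P(x,y) over outcomes with max(W, Z) = 5 gives 7/3.
E[W + Z | max(W, Z) = 5] = (7/3) / (3/10) = 70/9.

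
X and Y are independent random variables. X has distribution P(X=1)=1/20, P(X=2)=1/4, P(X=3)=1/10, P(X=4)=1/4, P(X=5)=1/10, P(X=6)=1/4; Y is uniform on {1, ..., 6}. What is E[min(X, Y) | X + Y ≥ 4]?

319/113

P(X + Y ≥ 4) = 113/120.
Summing min(X,Y)·P(x,y) over outcomes with X + Y ≥ 4 gives 319/120.
E[min(X, Y) | X + Y ≥ 4] = (319/120) / (113/120) = 319/113.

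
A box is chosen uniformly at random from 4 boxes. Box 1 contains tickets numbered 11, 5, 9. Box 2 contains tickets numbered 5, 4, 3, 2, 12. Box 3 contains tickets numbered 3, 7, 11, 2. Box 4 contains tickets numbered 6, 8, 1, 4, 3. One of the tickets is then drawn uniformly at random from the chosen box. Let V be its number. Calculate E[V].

E[V | box 1] = (11+5+9)/3 = 25/3.
E[V | box 2] = (5+4+3+2+12)/5 = 26/5.
E[V | box 3] = (3+7+11+2)/4 = 23/4.
E[V | box 4] = (6+8+1+4+3)/5 = 22/5.
By the law of total expectation,
E[V] = (1/4)·(25/3) + (1/4)·(26/5) + (1/4)·(23/4) + (1/4)·(22/5) = 1421/240.

1421/240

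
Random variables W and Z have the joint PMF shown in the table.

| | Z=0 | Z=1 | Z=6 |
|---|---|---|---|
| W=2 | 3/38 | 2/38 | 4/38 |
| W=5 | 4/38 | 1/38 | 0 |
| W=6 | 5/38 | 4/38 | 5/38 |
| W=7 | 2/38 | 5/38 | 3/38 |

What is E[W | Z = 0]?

P(Z = 0) = 7/19.
Σ W·P over the event = 2·(3/38) + 5·(4/38) + 6·(5/38) + 7·(2/38) = 35/19.
E[W | Z = 0] = (35/19) / (7/19) = 5.

5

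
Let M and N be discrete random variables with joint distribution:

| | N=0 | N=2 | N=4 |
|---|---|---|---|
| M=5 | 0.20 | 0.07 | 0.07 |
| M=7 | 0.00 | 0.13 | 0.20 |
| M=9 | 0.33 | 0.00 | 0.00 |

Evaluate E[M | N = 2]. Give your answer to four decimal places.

6.3000

P(N = 2) = 0.20.
Σ M·P over the event = 5·(0.07) + 7·(0.13) = 1.26.
E[M | N = 2] = (1.26) / (0.20) = 6.3000.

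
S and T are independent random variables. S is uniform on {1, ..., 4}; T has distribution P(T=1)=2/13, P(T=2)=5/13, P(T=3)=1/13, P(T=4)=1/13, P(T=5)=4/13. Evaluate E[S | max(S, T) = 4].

P(max(S, T) = 4) = 3/13.
Summing S·P(x,y) over outcomes with max(S, T) = 4 gives 21/26.
E[S | max(S, T) = 4] = (21/26) / (3/13) = 7/2.

7/2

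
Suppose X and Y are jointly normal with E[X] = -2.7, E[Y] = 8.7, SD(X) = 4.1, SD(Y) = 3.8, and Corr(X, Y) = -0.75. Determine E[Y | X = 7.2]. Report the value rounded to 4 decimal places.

The regression of Y on X has slope ρ·σ_Y/σ_X and passes through (μ_X, μ_Y).
E[Y | X=7.2] = 8.7 + (-0.75)·(3.8/4.1)·(7.2 − (-2.7)) = 8.7 + (-0.69512)·(9.9) = 1.8183.

1.8183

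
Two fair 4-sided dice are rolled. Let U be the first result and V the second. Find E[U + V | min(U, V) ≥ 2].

Outcomes with min(U, V) ≥ 2: (2,2), (2,3), (2,4), (3,2), (3,3), (3,4), (4,2), (4,3), (4,4), each with probability 1/16.
E[U + V | min(U, V) ≥ 2] = (4 + 5 + 6 + 5 + 6 + 7 + 6 + 7 + 8) / 9 = 6.

6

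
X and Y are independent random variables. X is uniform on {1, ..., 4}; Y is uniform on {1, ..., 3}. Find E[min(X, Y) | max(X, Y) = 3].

9/5

P(max(X, Y) = 3) = 5/12.
Summing min(X,Y)·P(x,y) over outcomes with max(X, Y) = 3 gives 3/4.
E[min(X, Y) | max(X, Y) = 3] = (3/4) / (5/12) = 9/5.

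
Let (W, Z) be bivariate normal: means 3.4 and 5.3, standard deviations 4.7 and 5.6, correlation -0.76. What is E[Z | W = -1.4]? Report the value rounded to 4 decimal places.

9.6466

E[Z | W=x] = μ_Z + ρ(σ_Z/σ_W)(x − μ_W) for jointly normal variables.
E[Z | W=-1.4] = 5.3 + (-0.76)·(5.6/4.7)·(-1.4 − (3.4)) = 5.3 + (-0.905532)·(-4.8) = 9.6466.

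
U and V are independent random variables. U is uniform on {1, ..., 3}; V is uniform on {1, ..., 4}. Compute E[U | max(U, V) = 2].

Outcomes with max(U, V) = 2: (1,2), (2,1), (2,2), each with probability 1/12.
E[U | max(U, V) = 2] = (1 + 2 + 2) / 3 = 5/3.

5/3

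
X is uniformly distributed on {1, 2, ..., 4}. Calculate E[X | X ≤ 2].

3/2

Given X ≤ 2, X is equally likely to be any of {1, 2}.
E[X | X ≤ 2] = (1 + 2) / 2 = 3/2.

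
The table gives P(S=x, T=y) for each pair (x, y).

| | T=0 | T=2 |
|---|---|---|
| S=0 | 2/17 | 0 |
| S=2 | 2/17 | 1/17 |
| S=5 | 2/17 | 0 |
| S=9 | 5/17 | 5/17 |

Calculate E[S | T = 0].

59/11

P(T = 0) = 11/17.
Σ S·P over the event = 0·(2/17) + 2·(2/17) + 5·(2/17) + 9·(5/17) = 59/17.
E[S | T = 0] = (59/17) / (11/17) = 59/11.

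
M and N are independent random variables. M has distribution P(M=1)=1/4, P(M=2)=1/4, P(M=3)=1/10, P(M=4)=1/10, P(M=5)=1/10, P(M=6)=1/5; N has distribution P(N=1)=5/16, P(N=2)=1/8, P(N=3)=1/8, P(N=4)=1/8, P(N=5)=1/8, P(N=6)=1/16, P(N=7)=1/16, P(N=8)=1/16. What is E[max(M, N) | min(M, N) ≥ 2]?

57/11

P(min(M, N) ≥ 2) = 33/64.
Summing max(M,N)·P(x,y) over outcomes with min(M, N) ≥ 2 gives 171/64.
E[max(M, N) | min(M, N) ≥ 2] = (171/64) / (33/64) = 57/11.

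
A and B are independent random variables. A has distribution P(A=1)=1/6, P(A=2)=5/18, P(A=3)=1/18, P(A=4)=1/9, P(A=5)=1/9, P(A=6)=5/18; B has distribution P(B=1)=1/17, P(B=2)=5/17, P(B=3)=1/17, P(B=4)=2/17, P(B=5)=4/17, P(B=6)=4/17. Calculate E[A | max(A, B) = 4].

P(max(A, B) = 4) = 2/17.
Summing A·P(x,y) over outcomes with max(A, B) = 4 gives 52/153.
E[A | max(A, B) = 4] = (52/153) / (2/17) = 26/9.

26/9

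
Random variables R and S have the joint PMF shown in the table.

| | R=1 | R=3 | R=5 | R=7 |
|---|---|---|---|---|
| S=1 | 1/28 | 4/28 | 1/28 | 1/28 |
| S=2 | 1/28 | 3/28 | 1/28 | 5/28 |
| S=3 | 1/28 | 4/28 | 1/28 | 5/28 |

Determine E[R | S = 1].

25/7

P(S = 1) = 1/4.
Σ R·P over the event = 1·(1/28) + 3·(4/28) + 5·(1/28) + 7·(1/28) = 25/28.
E[R | S = 1] = (25/28) / (1/4) = 25/7.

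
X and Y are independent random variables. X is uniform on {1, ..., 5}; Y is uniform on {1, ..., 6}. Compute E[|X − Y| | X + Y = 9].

5/3

P(X + Y = 9) = 1/10.
Summing |X−Y|·P(x,y) over outcomes with X + Y = 9 gives 1/6.
E[|X − Y| | X + Y = 9] = (1/6) / (1/10) = 5/3.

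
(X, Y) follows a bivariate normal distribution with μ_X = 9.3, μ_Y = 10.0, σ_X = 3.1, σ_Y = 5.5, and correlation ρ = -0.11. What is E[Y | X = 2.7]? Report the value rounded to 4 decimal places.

11.2881

The regression of Y on X has slope ρ·σ_Y/σ_X and passes through (μ_X, μ_Y).
E[Y | X=2.7] = 10.0 + (-0.11)·(5.5/3.1)·(2.7 − (9.3)) = 10.0 + (-0.19516)·(-6.6) = 11.2881.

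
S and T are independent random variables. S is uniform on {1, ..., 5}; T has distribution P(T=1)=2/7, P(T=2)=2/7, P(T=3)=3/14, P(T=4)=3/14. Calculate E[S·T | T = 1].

P(T = 1) = 2/7.
Summing ST·P(x,y) over outcomes with T = 1 gives 6/7.
E[S·T | T = 1] = (6/7) / (2/7) = 3.

3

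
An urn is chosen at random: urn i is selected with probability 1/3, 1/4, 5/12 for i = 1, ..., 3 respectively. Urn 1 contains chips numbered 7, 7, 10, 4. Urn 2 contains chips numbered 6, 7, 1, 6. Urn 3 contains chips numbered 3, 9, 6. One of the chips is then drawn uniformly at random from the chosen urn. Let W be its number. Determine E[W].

73/12

E[W | urn 1] = (7+7+10+4)/4 = 7.
E[W | urn 2] = (6+7+1+6)/4 = 5.
E[W | urn 3] = (3+9+6)/3 = 6.
E[W] = (1/3)·(7) + (1/4)·(5) + (5/12)·(6) = 73/12.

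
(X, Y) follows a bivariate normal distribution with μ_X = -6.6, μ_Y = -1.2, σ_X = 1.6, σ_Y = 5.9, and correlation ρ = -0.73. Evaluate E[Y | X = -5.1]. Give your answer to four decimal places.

-5.2378

E[Y | X=x] = μ_Y + ρ(σ_Y/σ_X)(x − μ_X) for jointly normal variables.
E[Y | X=-5.1] = -1.2 + (-0.73)·(5.9/1.6)·(-5.1 − (-6.6)) = -1.2 + (-2.69188)·(1.5) = -5.2378.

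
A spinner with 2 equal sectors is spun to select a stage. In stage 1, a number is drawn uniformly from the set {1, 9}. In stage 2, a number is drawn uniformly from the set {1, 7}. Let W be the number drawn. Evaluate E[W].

E[W | stage 1] = (1+9)/2 = 5.
E[W | stage 2] = (1+7)/2 = 4.
E[W] = (1/2)·(5) + (1/2)·(4) = 9/2.

9/2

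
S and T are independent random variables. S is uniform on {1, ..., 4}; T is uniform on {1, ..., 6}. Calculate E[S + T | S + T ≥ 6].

P(S + T ≥ 6) = 7/12.
Summing (S+T)·P(x,y) over outcomes with S + T ≥ 6 gives 13/3.
E[S + T | S + T ≥ 6] = (13/3) / (7/12) = 52/7.

52/7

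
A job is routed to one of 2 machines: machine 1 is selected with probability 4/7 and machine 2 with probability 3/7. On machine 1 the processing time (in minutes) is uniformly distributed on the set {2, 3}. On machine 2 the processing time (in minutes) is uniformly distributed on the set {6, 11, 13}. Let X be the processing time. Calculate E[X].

E[X | machine 1] = (2+3)/2 = 5/2.
E[X | machine 2] = (6+11+13)/3 = 10.
By the law of total expectation,
E[X] = (4/7)·(5/2) + (3/7)·(10) = 40/7.

40/7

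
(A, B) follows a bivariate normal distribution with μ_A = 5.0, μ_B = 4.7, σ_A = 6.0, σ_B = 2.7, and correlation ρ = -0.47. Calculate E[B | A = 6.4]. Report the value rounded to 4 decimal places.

E[B | A=x] = μ_B + ρ(σ_B/σ_A)(x − μ_A) for jointly normal variables.
E[B | A=6.4] = 4.7 + (-0.47)·(2.7/6.0)·(6.4 − (5.0)) = 4.7 + (-0.2115)·(1.4) = 4.4039.

4.4039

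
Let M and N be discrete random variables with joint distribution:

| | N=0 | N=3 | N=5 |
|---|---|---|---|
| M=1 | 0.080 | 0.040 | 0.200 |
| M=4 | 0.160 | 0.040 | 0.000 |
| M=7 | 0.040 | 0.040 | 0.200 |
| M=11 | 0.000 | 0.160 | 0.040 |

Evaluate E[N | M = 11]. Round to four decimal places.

P(M = 11) = 0.200.
Σ N·P over the event = 3·(0.160) + 5·(0.040) = 0.680.
E[N | M = 11] = (0.680) / (0.200) = 3.4000.

3.4000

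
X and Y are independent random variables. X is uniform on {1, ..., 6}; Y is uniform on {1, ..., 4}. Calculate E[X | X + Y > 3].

80/21

P(X + Y > 3) = 7/8.
Summing X·P(x,y) over outcomes with X + Y > 3 gives 10/3.
E[X | X + Y > 3] = (10/3) / (7/8) = 80/21.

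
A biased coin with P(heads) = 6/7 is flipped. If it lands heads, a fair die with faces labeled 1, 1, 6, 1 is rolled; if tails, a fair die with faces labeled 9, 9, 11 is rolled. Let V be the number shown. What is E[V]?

139/42

E[V | heads] = (1+1+6+1)/4 = 9/4.
E[V | tails] = (9+9+11)/3 = 29/3.
By the law of total expectation,
E[V] = (6/7)·(9/4) + (1/7)·(29/3) = 139/42.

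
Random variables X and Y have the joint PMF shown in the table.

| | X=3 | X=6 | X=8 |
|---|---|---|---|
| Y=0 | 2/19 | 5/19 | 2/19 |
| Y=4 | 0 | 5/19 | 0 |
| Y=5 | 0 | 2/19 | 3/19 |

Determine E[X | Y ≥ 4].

33/5

P(Y ≥ 4) = 10/19.
Σ X·P over the event = 6·(5/19) + 6·(2/19) + 8·(3/19) = 66/19.
E[X | Y ≥ 4] = (66/19) / (10/19) = 33/5.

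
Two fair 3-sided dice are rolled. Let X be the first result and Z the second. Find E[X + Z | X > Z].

4

P(X > Z) = 1/3.
Summing (X+Z)·P(x,y) over outcomes with X > Z gives 4/3.
E[X + Z | X > Z] = (4/3) / (1/3) = 4.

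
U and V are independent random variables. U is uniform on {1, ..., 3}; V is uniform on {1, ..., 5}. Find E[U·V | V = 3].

P(V = 3) = 1/5.
Summing UV·P(x,y) over outcomes with V = 3 gives 6/5.
E[U·V | V = 3] = (6/5) / (1/5) = 6.

6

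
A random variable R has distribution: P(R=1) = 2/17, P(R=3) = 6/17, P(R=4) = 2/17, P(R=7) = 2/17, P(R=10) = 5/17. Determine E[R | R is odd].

17/5

P(R is odd) = 10/17.
Σ over the event: 1·2/17 + 3·6/17 + 7·2/17 = 2.
E[R | R is odd] = (2) / (10/17) = 17/5.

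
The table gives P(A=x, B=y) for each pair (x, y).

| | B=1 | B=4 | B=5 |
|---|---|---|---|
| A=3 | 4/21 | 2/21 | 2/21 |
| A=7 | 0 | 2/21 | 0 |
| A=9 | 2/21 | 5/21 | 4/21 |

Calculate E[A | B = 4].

P(B = 4) = 3/7.
Σ A·P over the event = 3·(2/21) + 7·(2/21) + 9·(5/21) = 65/21.
E[A | B = 4] = (65/21) / (3/7) = 65/9.

65/9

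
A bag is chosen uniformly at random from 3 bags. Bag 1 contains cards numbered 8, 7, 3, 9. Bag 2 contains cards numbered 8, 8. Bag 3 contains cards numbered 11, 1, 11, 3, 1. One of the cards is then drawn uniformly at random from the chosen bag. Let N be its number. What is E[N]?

E[N | bag 1] = (8+7+3+9)/4 = 27/4.
E[N | bag 2] = (8+8)/2 = 8.
E[N | bag 3] = (11+1+11+3+1)/5 = 27/5.
By the law of total expectation,
E[N] = (1/3)·(27/4) + (1/3)·(8) + (1/3)·(27/5) = 403/60.

403/60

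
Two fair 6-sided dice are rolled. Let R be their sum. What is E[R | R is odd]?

P(R is odd) = 1/2.
Σ over the event: 3·1/18 + 5·1/9 + 7·1/6 + 9·1/9 + 11·1/18 = 7/2.
E[R | R is odd] = (7/2) / (1/2) = 7.

7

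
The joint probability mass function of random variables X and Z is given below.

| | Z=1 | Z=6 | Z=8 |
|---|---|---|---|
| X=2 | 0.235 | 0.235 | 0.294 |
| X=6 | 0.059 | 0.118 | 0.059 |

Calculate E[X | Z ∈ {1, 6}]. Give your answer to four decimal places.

P(Z ∈ {1, 6}) = 0.647.
Σ X·P over the event = 2·(0.235) + 2·(0.235) + 6·(0.059) + 6·(0.118) = 2.002.
E[X | Z ∈ {1, 6}] = (2.002) / (0.647) = 3.0943.

3.0943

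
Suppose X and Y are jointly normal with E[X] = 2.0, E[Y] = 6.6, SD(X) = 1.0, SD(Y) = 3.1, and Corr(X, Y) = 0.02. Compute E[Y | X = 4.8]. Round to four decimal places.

6.7736

For a bivariate normal, E[Y | X=x] = μ_Y + ρ·(σ_Y/σ_X)·(x − μ_X).
E[Y | X=4.8] = 6.6 + (0.02)·(3.1/1.0)·(4.8 − (2.0)) = 6.6 + (0.062)·(2.8) = 6.7736.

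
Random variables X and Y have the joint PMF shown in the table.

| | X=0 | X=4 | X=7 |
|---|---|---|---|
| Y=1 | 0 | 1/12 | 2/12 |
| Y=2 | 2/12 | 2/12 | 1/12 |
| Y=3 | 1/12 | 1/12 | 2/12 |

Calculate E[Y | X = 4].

P(X = 4) = 1/3.
Σ Y·P over the event = 1·(1/12) + 2·(2/12) + 3·(1/12) = 2/3.
E[Y | X = 4] = (2/3) / (1/3) = 2.

2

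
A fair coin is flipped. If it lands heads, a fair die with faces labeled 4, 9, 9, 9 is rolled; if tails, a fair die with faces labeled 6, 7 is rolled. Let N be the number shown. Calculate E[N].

57/8

E[N | heads] = (4+9+9+9)/4 = 31/4.
E[N | tails] = (6+7)/2 = 13/2.
By the law of total expectation,
E[N] = (1/2)·(31/4) + (1/2)·(13/2) = 57/8.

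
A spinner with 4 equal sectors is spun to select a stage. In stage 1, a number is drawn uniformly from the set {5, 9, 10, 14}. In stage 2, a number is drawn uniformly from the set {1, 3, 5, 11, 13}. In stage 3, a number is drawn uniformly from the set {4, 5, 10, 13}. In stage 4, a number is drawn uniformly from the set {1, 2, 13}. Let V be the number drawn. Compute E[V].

E[V | stage 1] = (5+9+10+14)/4 = 19/2.
E[V | stage 2] = (1+3+5+11+13)/5 = 33/5.
E[V | stage 3] = (4+5+10+13)/4 = 8.
E[V | stage 4] = (1+2+13)/3 = 16/3.
E[V] = (1/4)·(19/2) + (1/4)·(33/5) + (1/4)·(8) + (1/4)·(16/3) = 883/120.

883/120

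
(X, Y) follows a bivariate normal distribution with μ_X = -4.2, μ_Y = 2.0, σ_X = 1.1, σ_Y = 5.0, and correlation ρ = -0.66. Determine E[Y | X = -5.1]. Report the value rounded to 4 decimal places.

4.7000

E[Y | X=x] = μ_Y + ρ(σ_Y/σ_X)(x − μ_X) for jointly normal variables.
E[Y | X=-5.1] = 2.0 + (-0.66)·(5.0/1.1)·(-5.1 − (-4.2)) = 2.0 + (-3)·(-0.9) = 4.7000.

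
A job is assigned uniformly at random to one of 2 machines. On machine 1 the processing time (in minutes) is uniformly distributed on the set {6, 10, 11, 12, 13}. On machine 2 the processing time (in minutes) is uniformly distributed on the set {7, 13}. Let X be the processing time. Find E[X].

51/5

E[X | machine 1] = (6+10+11+12+13)/5 = 52/5.
E[X | machine 2] = (7+13)/2 = 10.
E[X] = (1/2)·(52/5) + (1/2)·(10) = 51/5.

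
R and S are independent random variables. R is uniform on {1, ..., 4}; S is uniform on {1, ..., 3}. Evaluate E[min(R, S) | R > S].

5/3

P(R > S) = 1/2.
Summing min(R,S)·P(x,y) over outcomes with R > S gives 5/6.
E[min(R, S) | R > S] = (5/6) / (1/2) = 5/3.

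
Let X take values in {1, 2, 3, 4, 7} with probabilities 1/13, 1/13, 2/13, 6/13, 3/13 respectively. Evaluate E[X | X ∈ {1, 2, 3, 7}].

30/7

P(X ∈ {1, 2, 3, 7}) = 7/13.
Σ over the event: 1·1/13 + 2·1/13 + 3·2/13 + 7·3/13 = 30/13.
E[X | X ∈ {1, 2, 3, 7}] = (30/13) / (7/13) = 30/7.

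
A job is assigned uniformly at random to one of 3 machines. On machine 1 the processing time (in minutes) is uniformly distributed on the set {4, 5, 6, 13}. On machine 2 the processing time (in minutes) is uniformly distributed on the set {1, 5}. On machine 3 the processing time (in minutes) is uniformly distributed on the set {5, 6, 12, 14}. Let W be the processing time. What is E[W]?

E[W | machine 1] = (4+5+6+13)/4 = 7.
E[W | machine 2] = (1+5)/2 = 3.
E[W | machine 3] = (5+6+12+14)/4 = 37/4.
By the law of total expectation,
E[W] = (1/3)·(7) + (1/3)·(3) + (1/3)·(37/4) = 77/12.

77/12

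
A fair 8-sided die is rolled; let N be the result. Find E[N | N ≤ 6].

Given N ≤ 6, N is equally likely to be any of {1, 2, 3, 4, 5, 6}.
E[N | N ≤ 6] = (1 + 2 + 3 + 4 + 5 + 6) / 6 = 7/2.

7/2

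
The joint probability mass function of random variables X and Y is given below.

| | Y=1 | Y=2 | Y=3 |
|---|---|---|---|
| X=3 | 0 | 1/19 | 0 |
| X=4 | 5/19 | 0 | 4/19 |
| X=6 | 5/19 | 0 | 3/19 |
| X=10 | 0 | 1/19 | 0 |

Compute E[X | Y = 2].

P(Y = 2) = 2/19.
Σ X·P over the event = 3·(1/19) + 10·(1/19) = 13/19.
E[X | Y = 2] = (13/19) / (2/19) = 13/2.

13/2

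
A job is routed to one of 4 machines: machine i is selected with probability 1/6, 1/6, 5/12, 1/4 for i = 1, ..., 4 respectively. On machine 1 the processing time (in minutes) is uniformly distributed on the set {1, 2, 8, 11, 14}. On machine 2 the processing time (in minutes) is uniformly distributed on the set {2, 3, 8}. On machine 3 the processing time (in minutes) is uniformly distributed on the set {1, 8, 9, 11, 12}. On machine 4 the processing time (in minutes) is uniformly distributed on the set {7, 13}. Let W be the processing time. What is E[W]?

E[W | machine 1] = (1+2+8+11+14)/5 = 36/5.
E[W | machine 2] = (2+3+8)/3 = 13/3.
E[W | machine 3] = (1+8+9+11+12)/5 = 41/5.
E[W | machine 4] = (7+13)/2 = 10.
By the law of total expectation,
E[W] = (1/6)·(36/5) + (1/6)·(13/3) + (5/12)·(41/5) + (1/4)·(10) = 1411/180.

1411/180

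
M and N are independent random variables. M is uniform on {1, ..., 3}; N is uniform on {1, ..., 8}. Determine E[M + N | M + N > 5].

121/15

P(M + N > 5) = 5/8.
Summing (M+N)·P(x,y) over outcomes with M + N > 5 gives 121/24.
E[M + N | M + N > 5] = (121/24) / (5/8) = 121/15.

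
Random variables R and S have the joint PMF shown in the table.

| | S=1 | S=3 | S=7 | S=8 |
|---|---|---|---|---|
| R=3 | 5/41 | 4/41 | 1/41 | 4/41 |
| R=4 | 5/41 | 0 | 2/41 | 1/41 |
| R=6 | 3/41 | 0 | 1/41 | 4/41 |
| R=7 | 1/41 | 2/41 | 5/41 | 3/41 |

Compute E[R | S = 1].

P(S = 1) = 14/41.
Σ R·P over the event = 3·(5/41) + 4·(5/41) + 6·(3/41) + 7·(1/41) = 60/41.
E[R | S = 1] = (60/41) / (14/41) = 30/7.

30/7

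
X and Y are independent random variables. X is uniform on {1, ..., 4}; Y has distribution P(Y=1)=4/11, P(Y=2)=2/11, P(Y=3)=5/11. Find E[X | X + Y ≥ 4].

P(X + Y ≥ 4) = 17/22.
Summing X·P(x,y) over outcomes with X + Y ≥ 4 gives 24/11.
E[X | X + Y ≥ 4] = (24/11) / (17/22) = 48/17.

48/17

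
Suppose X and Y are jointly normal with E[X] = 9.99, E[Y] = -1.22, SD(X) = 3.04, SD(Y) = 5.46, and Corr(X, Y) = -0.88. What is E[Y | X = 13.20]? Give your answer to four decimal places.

For a bivariate normal, E[Y | X=x] = μ_Y + ρ·(σ_Y/σ_X)·(x − μ_X).
E[Y | X=13.20] = -1.22 + (-0.88)·(5.46/3.04)·(13.20 − (9.99)) = -1.22 + (-1.58053)·(3.21) = -6.2935.

-6.2935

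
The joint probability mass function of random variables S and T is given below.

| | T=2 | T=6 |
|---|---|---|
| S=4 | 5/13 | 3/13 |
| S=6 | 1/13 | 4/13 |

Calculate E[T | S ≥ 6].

26/5

P(S ≥ 6) = 5/13.
Σ T·P over the event = 2·(1/13) + 6·(4/13) = 2.
E[T | S ≥ 6] = (2) / (5/13) = 26/5.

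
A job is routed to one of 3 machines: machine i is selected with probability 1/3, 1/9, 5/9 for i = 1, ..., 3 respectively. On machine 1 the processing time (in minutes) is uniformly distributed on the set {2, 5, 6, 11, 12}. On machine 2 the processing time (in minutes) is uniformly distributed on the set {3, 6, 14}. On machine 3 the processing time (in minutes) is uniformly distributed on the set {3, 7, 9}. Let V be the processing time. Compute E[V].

E[V | machine 1] = (2+5+6+11+12)/5 = 36/5.
E[V | machine 2] = (3+6+14)/3 = 23/3.
E[V | machine 3] = (3+7+9)/3 = 19/3.
By the law of total expectation,
E[V] = (1/3)·(36/5) + (1/9)·(23/3) + (5/9)·(19/3) = 914/135.

914/135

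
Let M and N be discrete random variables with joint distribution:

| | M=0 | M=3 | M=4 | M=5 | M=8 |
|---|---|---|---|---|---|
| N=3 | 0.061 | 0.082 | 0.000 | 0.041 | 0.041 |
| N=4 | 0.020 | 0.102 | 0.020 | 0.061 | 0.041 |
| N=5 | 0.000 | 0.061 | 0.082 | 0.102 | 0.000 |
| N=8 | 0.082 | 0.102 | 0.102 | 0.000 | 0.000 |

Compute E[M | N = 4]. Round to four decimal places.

4.1762

P(N = 4) = 0.244.
Summing M·P(M=x,N=y) over the conditioning event gives 1.019.
E[M | N = 4] = (1.019) / (0.244) = 4.1762.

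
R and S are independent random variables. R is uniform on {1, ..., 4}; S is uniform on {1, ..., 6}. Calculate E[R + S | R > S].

P(R > S) = 1/4.
Summing (R+S)·P(x,y) over outcomes with R > S gives 5/4.
E[R + S | R > S] = (5/4) / (1/4) = 5.

5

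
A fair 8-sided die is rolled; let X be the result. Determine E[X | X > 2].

11/2

Given X > 2, X is equally likely to be any of {3, 4, 5, 6, 7, 8}.
E[X | X > 2] = (3 + 4 + 5 + 6 + 7 + 8) / 6 = 11/2.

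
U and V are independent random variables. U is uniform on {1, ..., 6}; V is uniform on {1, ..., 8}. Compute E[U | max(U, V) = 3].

12/5

Outcomes with max(U, V) = 3: (1,3), (2,3), (3,1), (3,2), (3,3), each with probability 1/48.
E[U | max(U, V) = 3] = (1 + 2 + 3 + 3 + 3) / 5 = 12/5.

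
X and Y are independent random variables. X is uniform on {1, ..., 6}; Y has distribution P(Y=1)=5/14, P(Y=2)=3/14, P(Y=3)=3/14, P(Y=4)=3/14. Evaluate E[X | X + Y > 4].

P(X + Y > 4) = 5/7.
Summing X·P(x,y) over outcomes with X + Y > 4 gives 3.
E[X | X + Y > 4] = (3) / (5/7) = 21/5.

21/5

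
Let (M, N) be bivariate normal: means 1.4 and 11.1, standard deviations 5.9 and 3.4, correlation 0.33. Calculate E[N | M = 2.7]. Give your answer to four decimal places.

11.3472

E[N | M=x] = μ_N + ρ(σ_N/σ_M)(x − μ_M) for jointly normal variables.
E[N | M=2.7] = 11.1 + (0.33)·(3.4/5.9)·(2.7 − (1.4)) = 11.1 + (0.19017)·(1.3) = 11.3472.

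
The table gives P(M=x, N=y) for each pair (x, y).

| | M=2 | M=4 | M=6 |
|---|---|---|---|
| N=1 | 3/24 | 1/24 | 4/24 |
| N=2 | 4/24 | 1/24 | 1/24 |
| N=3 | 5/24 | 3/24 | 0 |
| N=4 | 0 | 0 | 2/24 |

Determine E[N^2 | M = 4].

P(M = 4) = 5/24.
Σ N^2·P over the event = 1·(1/24) + 4·(1/24) + 9·(3/24) = 4/3.
E[N^2 | M = 4] = (4/3) / (5/24) = 32/5.

32/5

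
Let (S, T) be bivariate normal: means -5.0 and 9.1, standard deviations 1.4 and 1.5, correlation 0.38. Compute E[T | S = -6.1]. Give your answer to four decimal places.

For a bivariate normal, E[T | S=x] = μ_T + ρ·(σ_T/σ_S)·(x − μ_S).
E[T | S=-6.1] = 9.1 + (0.38)·(1.5/1.4)·(-6.1 − (-5.0)) = 9.1 + (0.40714)·(-1.1) = 8.6521.

8.6521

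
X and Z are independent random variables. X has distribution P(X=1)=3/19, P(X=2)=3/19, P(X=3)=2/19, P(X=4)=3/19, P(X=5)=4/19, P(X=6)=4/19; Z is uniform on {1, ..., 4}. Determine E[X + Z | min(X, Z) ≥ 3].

215/26

P(min(X, Z) ≥ 3) = 13/38.
Summing (X+Z)·P(x,y) over outcomes with min(X, Z) ≥ 3 gives 215/76.
E[X + Z | min(X, Z) ≥ 3] = (215/76) / (13/38) = 215/26.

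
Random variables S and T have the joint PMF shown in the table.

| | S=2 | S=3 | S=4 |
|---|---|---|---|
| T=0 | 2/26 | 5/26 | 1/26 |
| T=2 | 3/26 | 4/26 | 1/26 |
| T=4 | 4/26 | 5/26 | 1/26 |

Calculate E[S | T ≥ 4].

27/10

P(T ≥ 4) = 5/13.
Σ S·P over the event = 2·(4/26) + 3·(5/26) + 4·(1/26) = 27/26.
E[S | T ≥ 4] = (27/26) / (5/13) = 27/10.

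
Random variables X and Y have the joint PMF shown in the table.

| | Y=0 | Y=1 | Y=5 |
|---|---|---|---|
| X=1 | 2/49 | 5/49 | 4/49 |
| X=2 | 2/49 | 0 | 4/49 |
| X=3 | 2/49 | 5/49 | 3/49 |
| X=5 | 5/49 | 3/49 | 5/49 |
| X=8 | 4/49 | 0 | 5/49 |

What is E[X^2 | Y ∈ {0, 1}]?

P(Y ∈ {0, 1}) = 4/7.
Σ X^2·P over the event = 1·(2/49) + 1·(5/49) + 4·(2/49) + 9·(2/49) + 9·(5/49) + 25·(5/49) + 25·(3/49) + 64·(4/49) = 534/49.
E[X^2 | Y ∈ {0, 1}] = (534/49) / (4/7) = 267/14.

267/14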